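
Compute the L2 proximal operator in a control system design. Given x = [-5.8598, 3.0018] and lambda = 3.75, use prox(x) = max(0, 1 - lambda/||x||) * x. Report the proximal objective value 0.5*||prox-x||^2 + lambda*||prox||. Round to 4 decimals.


Step 1: Compute ||x||.
||x|| = 6.5839
Step 2: Compute scaling factor.
scale = max(0, 1 - 3.75/6.5839) = 0.4304
Step 3: prox(x) = [-2.5222, 1.2921]
||prox(x)|| = 2.8339
Step 4: Proximal objective.
0.5*||prox-x||^2 = 7.0313
lambda*||prox|| = 10.6271
Total = 17.6585


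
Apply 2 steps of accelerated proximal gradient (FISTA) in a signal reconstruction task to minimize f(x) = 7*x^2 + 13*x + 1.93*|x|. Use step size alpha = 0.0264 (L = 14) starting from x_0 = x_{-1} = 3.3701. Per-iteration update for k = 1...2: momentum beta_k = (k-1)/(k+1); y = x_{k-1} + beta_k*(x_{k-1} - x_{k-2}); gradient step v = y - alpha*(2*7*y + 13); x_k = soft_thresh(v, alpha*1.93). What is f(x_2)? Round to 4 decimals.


FISTA on f(x) = 7*x^2 + 13*x + 1.93*|x|
L = 14, alpha = 0.0264
Iteration 1: beta = 0.0, y = 3.3701 + 0.0*(3.3701 - 3.3701) = 3.3701
  grad(y) = 60.1814, v = y - alpha*grad = 1.7813
  prox(v) = soft_thresh(1.7813, 0.051) = 1.7304
Iteration 2: beta = 0.3333, y = 1.7304 + 0.3333*(1.7304 - 3.3701) = 1.1838
  grad(y) = 29.5729, v = y - alpha*grad = 0.4031
  prox(v) = soft_thresh(0.4031, 0.051) = 0.3521
f(x_2) = 7*0.3521^2 + 13*0.3521 + 1.93*|0.3521| = 6.1247


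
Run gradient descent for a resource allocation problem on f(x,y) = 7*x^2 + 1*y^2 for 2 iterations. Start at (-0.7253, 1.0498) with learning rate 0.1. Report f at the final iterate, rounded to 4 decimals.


Gradient descent on f(x,y) = 7*x^2 + 1*y^2.
Starting point: (-0.7253, 1.0498), alpha = 0.1
Step 1: grad_x = 2*7*-0.7253 = -10.1542, grad_y = 2*1*1.0498 = 2.0996
  x_1 = -0.7253 - 0.1*-10.1542 = 0.2901
  y_1 = 1.0498 - 0.1*2.0996 = 0.8398
Step 2: grad_x = 2*7*0.2901 = 4.0617, grad_y = 2*1*0.8398 = 1.6797
  x_2 = 0.2901 - 0.1*4.0617 = -0.116
  y_2 = 0.8398 - 0.1*1.6797 = 0.6719
f(-0.116, 0.6719) = 7*(-0.116)^2 + 1*0.6719^2 = 0.5457


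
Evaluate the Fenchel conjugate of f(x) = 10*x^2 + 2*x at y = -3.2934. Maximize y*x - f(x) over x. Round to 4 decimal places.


f*(y) = sup_x {y*x - a*x^2 - b*x} = sup_x {(y-b)*x - a*x^2}
FOC: (y - b) - 2a*x = 0 => x* = (y - b)/(2a)
x* = (-3.2934 - 2)/(2*10) = -0.2647
f*(-3.2934) = (y-b)^2/(4a) = (-3.2934 - 2)^2/(4*10)
= 28.0201/40 = 0.7005


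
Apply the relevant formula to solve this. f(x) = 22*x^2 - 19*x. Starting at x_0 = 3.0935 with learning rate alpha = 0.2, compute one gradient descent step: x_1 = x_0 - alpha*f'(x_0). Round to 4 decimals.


We compute the gradient at x_0 and apply the update.
f'(x) = 44*x - 19
f'(3.0935) = 44*3.0935 - 19 = 117.114
x_1 = 3.0935 - 0.2*117.114 = -20.3293


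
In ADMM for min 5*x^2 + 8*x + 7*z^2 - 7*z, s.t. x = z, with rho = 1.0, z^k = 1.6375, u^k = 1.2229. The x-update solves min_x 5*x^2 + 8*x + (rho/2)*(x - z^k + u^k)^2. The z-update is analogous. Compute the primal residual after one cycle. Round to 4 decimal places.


ADMM iteration with rho = 1.0, z^k = 1.6375, u^k = 1.2229
Step 1: x-update.
Minimize 5*x^2 + 8*x + (1.0/2)*(x - 1.6375 + 1.2229)^2
FOC: (2*5 + 1.0)*x = -8 + 1.0*(1.6375 - 1.2229)
x^{k+1} = -0.6896
Step 2: z-update.
Minimize 7*z^2 - 7*z + (1.0/2)*(-0.6896 - z + 1.2229)^2
FOC: (2*7 + 1.0)*z = 7 + 1.0*(-0.6896 + 1.2229)
z^{k+1} = 0.5022
Step 3: u-update.
u^{k+1} = 1.2229 - 0.6896 - 0.5022 = 0.0311
Step 4: Primal residual = |-0.6896 - 0.5022| = 1.1918


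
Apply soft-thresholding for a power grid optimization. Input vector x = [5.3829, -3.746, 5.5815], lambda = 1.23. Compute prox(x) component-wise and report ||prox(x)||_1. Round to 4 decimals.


Soft-thresholding with lambda = 1.23:
prox(5.3829) = sign(5.3829)*max(|5.3829| - 1.23, 0) = 4.1529
prox(-3.746) = sign(-3.746)*max(|-3.746| - 1.23, 0) = -2.516
prox(5.5815) = sign(5.5815)*max(|5.5815| - 1.23, 0) = 4.3515
prox(x) = [4.1529, -2.516, 4.3515]
||prox(x)||_1 = 4.1529 + 2.516 + 4.3515 = 11.0204


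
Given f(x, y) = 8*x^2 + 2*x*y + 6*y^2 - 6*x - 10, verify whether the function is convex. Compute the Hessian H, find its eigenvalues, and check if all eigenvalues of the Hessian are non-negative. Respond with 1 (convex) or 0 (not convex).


The Hessian of f(x,y) = 8*x^2 + 2*x*y + 6*y^2 - 6*x - 10 is:
H = [[16, 2], [2, 12]]
Trace = 16 + 12 = 28
Determinant = 16*12 - (2)^2 = 188
Discriminant = (28)^2 - 4*188 = 32.0
Eigenvalues: lambda_1 = 11.1716, lambda_2 = 16.8284
The function is convex.

1


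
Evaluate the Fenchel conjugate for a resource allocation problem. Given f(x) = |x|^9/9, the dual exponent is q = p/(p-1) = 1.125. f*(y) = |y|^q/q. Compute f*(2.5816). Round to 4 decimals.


The conjugate exponent q satisfies 1/p + 1/q = 1.
p = 9, so q = 9/(9 - 1) = 1.125
|y|^q = 2.5816^1.125 = 2.9065
f*(2.5816) = 2.9065 / 1.125 = 2.5836


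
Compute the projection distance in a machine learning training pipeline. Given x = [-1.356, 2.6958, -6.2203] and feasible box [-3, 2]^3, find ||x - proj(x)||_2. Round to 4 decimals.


Project each component onto [-3, 2].
clip(-1.356) = -1.356, clip(2.6958) = 2.0, clip(-6.2203) = -3.0
Projection = [-1.356, 2.0, -3.0]
Squared diffs: [0.0, 0.4841, 10.3703]
Distance = sqrt(10.8544) = 3.2946


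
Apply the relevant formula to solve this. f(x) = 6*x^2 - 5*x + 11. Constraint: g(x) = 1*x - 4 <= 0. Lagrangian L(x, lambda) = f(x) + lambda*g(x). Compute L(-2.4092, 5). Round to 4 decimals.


Step 1: Evaluate f(x).
f(-2.4092) = 6*(-2.4092)^2 - 5*(-2.4092) + 11 = 57.8715
Step 2: Evaluate g(x).
g(-2.4092) = 1*-2.4092 - 4 = -6.4092
Step 3: Compute Lagrangian.
L = 57.8715 + 5*-6.4092 = 25.8255


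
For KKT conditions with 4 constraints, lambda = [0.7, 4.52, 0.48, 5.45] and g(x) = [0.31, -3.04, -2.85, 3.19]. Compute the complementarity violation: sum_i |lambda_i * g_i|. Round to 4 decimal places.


KKT complementary slackness check:
lambda_1 * g_1 = 0.7 * 0.31 = 0.217
lambda_2 * g_2 = 4.52 * -3.04 = -13.7408
lambda_3 * g_3 = 0.48 * -2.85 = -1.368
lambda_4 * g_4 = 5.45 * 3.19 = 17.3855
Total violation = 0.217 + 13.7408 + 1.368 + 17.3855 = 32.7113


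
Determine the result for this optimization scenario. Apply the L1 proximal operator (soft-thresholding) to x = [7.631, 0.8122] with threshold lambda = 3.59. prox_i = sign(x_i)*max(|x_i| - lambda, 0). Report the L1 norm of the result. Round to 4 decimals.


Soft-thresholding with lambda = 3.59:
prox(7.631) = sign(7.631)*max(|7.631| - 3.59, 0) = 4.041
prox(0.8122) = sign(0.8122)*max(|0.8122| - 3.59, 0) = 0.0
prox(x) = [4.041, 0.0]
||prox(x)||_1 = 4.041 + 0.0 = 4.041


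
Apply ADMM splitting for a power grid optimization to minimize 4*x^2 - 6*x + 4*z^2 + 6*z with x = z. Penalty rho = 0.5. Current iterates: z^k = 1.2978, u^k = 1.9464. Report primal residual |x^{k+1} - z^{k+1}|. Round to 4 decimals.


ADMM iteration with rho = 0.5, z^k = 1.2978, u^k = 1.9464
Step 1: x-update.
Minimize 4*x^2 - 6*x + (0.5/2)*(x - 1.2978 + 1.9464)^2
FOC: (2*4 + 0.5)*x = 6 + 0.5*(1.2978 - 1.9464)
x^{k+1} = 0.6677
Step 2: z-update.
Minimize 4*z^2 + 6*z + (0.5/2)*(0.6677 - z + 1.9464)^2
FOC: (2*4 + 0.5)*z = -6 + 0.5*(0.6677 + 1.9464)
z^{k+1} = -0.5521
Step 3: u-update.
u^{k+1} = 1.9464 + 0.6677 + 0.5521 = 3.1662
Step 4: Primal residual = |0.6677 + 0.5521| = 1.2198


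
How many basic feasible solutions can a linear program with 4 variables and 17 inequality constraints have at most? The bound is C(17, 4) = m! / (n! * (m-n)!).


Each vertex corresponds to some choice of n active constraints out of m, so the number of vertices is at most C(m, n) = m! / (n!(m-n)!).
m = 17, n = 4
Numerator: 17 * 16 * 15 * 14
Denominator: 4! = 24
C(17, 4) = 2380


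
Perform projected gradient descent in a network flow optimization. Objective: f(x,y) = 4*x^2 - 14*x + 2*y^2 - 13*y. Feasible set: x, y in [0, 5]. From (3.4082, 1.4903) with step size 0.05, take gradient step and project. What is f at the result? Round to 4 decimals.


Step 1: Compute gradient at (3.4082, 1.4903).
grad_x = 2*4*3.4082 - 14 = 13.2656
grad_y = 2*2*1.4903 - 13 = -7.0388
Step 2: Gradient step.
x_raw = 3.4082 - 0.05*13.2656 = 2.7449
y_raw = 1.4903 - 0.05*-7.0388 = 1.8422
Step 3: Project onto [0, 5].
x_proj = clip(2.7449) = 2.7449
y_proj = clip(1.8422) = 1.8422
Step 4: Evaluate f.
f(2.7449, 1.8422) = -25.452


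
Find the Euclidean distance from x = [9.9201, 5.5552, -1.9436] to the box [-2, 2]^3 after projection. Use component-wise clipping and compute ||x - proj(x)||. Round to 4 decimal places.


Project each component onto [-2, 2].
clip(9.9201) = 2.0, clip(5.5552) = 2.0, clip(-1.9436) = -1.9436
Projection = [2.0, 2.0, -1.9436]
Squared diffs: [62.728, 12.6394, 0.0]
Distance = sqrt(75.3674) = 8.6814


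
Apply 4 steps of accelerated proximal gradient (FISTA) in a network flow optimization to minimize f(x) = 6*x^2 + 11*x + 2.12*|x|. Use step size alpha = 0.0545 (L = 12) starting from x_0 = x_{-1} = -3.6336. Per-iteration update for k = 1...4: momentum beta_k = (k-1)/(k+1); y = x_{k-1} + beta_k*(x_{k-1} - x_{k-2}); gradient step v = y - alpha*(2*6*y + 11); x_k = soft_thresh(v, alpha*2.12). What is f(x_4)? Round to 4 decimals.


FISTA on f(x) = 6*x^2 + 11*x + 2.12*|x|
L = 12, alpha = 0.0545
Iteration 1: beta = 0.0, y = -3.6336 + 0.0*(-3.6336 + 3.6336) = -3.6336
  grad(y) = -32.6032, v = y - alpha*grad = -1.8567
  prox(v) = soft_thresh(-1.8567, 0.1155) = -1.7412
Iteration 2: beta = 0.3333, y = -1.7412 + 0.3333*(-1.7412 + 3.6336) = -1.1104
  grad(y) = -2.3246, v = y - alpha*grad = -0.9837
  prox(v) = soft_thresh(-0.9837, 0.1155) = -0.8682
Iteration 3: beta = 0.5, y = -0.8682 + 0.5*(-0.8682 + 1.7412) = -0.4316
  grad(y) = 5.8204, v = y - alpha*grad = -0.7488
  prox(v) = soft_thresh(-0.7488, 0.1155) = -0.6333
Iteration 4: beta = 0.6, y = -0.6333 + 0.6*(-0.6333 + 0.8682) = -0.4924
  grad(y) = 5.0912, v = y - alpha*grad = -0.7699
  prox(v) = soft_thresh(-0.7699, 0.1155) = -0.6543
f(x_4) = 6*(-0.6543)^2 + 11*(-0.6543) + 2.12*|-0.6543| = -3.2416


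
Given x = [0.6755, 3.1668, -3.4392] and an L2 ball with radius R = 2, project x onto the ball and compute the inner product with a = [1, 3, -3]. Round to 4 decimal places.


Step 1: Compute ||x|| (intermediates to 6 decimals).
||x|| = sqrt(0.6755^2 + 3.1668^2 + (-3.4392)^2) = 4.723666
Step 2: Project.
Since ||x|| > R, scale = R/||x|| = 2/4.723666 = 0.4234, proj(x) = scale * x
proj(x) = [0.286007, 1.340823, -1.456157]
Step 3: Dot product.
a^T * proj(x) = 1*0.286007 + 3*1.340823 - 3*(-1.456157) = 8.6769


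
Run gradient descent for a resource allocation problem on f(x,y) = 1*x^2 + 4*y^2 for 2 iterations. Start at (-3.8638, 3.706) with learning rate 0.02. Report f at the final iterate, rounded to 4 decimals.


Gradient descent on f(x,y) = 1*x^2 + 4*y^2.
Starting point: (-3.8638, 3.706), alpha = 0.02
Step 1: grad_x = 2*1*-3.8638 = -7.7276, grad_y = 2*4*3.706 = 29.648
  x_1 = -3.8638 - 0.02*-7.7276 = -3.7092
  y_1 = 3.706 - 0.02*29.648 = 3.113
Step 2: grad_x = 2*1*-3.7092 = -7.4185, grad_y = 2*4*3.113 = 24.9043
  x_2 = -3.7092 - 0.02*-7.4185 = -3.5609
  y_2 = 3.113 - 0.02*24.9043 = 2.615
f(-3.5609, 2.615) = 1*(-3.5609)^2 + 4*2.615^2 = 40.0318


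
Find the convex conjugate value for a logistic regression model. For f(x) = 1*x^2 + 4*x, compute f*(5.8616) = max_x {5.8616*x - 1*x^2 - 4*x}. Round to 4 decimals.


f*(y) = sup_x {y*x - a*x^2 - b*x} = sup_x {(y-b)*x - a*x^2}
FOC: (y - b) - 2a*x = 0 => x* = (y - b)/(2a)
x* = (5.8616 - 4)/(2*1) = 0.9308
f*(5.8616) = (y-b)^2/(4a) = (5.8616 - 4)^2/(4*1)
= 3.4656/4 = 0.8664


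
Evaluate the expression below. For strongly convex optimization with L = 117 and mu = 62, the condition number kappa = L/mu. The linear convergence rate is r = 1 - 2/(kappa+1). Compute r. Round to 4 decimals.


Step 1: Compute the condition number.
kappa = L/mu = 117/62 = 1.8871
Step 2: Compute the convergence rate.
r = 1 - 2/(kappa + 1) = 1 - 2*mu/(L + mu) = (L - mu)/(L + mu) = 55/179 = 0.3073


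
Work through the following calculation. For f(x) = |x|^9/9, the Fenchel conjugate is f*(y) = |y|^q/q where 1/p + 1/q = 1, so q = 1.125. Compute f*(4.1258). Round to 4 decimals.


The conjugate exponent q satisfies 1/p + 1/q = 1.
p = 9, so q = 9/(9 - 1) = 1.125
|y|^q = 4.1258^1.125 = 4.9255
f*(4.1258) = 4.9255 / 1.125 = 4.3782


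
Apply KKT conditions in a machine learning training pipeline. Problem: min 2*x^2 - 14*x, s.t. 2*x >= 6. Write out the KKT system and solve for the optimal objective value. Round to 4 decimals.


Step 1: Try lambda = 0 (constraint inactive).
Stationarity: 2*2*x - 14 = 0
x* = 14/(2*2) = 3.5
Check constraint: 2*3.5 = 7.0 >= 6 -- satisfied.
Step 2: Compute optimal value.
f(x*) = 2*3.5^2 - 14*3.5 = -24.5


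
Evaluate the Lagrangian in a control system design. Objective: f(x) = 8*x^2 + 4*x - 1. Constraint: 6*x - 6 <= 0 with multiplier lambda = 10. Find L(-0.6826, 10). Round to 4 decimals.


Step 1: Evaluate f(x).
f(-0.6826) = 8*(-0.6826)^2 + 4*(-0.6826) - 1 = -0.0029
Step 2: Evaluate g(x).
g(-0.6826) = 6*-0.6826 - 6 = -10.0956
Step 3: Compute Lagrangian.
L = -0.0029 + 10*-10.0956 = -100.9589


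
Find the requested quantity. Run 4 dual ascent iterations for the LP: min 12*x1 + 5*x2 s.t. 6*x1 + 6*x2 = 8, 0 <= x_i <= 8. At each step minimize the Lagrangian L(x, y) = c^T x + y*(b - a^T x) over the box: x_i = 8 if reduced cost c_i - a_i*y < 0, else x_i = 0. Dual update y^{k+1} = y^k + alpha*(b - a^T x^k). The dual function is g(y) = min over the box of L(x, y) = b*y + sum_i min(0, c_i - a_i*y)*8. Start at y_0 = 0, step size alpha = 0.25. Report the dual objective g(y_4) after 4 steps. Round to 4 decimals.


Dual ascent for LP: min 12*x1 + 5*x2, 6*x1 + 6*x2 = 8, 0 <= x_i <= 8
Step 1: y^k = 0.0, reduced costs: (12.0, 5.0)
  x^k = (0.0, 0.0), subgradient = b - a^T x = 8.0
  y^{k+1} = 0.0 + 0.25*8.0 = 2.0
Step 2: y^k = 2.0, reduced costs: (0.0, -7.0)
  x^k = (0.0, 8.0), subgradient = b - a^T x = -40.0
  y^{k+1} = 2.0 + 0.25*-40.0 = -8.0
Step 3: y^k = -8.0, reduced costs: (60.0, 53.0)
  x^k = (0.0, 0.0), subgradient = b - a^T x = 8.0
  y^{k+1} = -8.0 + 0.25*8.0 = -6.0
Step 4: y^k = -6.0, reduced costs: (48.0, 41.0)
  x^k = (0.0, 0.0), subgradient = b - a^T x = 8.0
  y^{k+1} = -6.0 + 0.25*8.0 = -4.0
Dual objective at y_4 = -4.0: reduced costs (36.0, 29.0), box minimizer x = (0.0, 0.0)
g(y_4) = b*y + (c1 - a1*y)*x1 + (c2 - a2*y)*x2 = 8*(-4.0) + 36.0*0.0 + 29.0*0.0 = -32.0 + 0.0 + 0.0 = -32.0


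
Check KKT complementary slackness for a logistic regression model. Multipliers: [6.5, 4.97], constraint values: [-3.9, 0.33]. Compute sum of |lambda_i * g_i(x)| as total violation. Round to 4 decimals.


KKT complementary slackness check:
lambda_1 * g_1 = 6.5 * -3.9 = -25.35
lambda_2 * g_2 = 4.97 * 0.33 = 1.6401
Total violation = 25.35 + 1.6401 = 26.9901


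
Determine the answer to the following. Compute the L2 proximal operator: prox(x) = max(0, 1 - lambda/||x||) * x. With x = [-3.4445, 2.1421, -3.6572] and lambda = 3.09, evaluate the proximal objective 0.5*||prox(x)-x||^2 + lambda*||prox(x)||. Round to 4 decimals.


Step 1: Compute ||x||.
||x|| = 5.4615
Step 2: Compute scaling factor.
scale = max(0, 1 - 3.09/5.4615) = 0.4342
Step 3: prox(x) = [-1.4957, 0.9302, -1.588]
||prox(x)|| = 2.3715
Step 4: Proximal objective.
0.5*||prox-x||^2 = 4.7741
lambda*||prox|| = 7.3279
Total = 12.1021


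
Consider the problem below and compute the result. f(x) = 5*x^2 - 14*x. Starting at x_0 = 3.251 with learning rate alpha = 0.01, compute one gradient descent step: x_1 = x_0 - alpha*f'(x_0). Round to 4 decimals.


We compute the gradient at x_0 and apply the update.
f'(x) = 10*x - 14
f'(3.251) = 10*3.251 - 14 = 18.51
x_1 = 3.251 - 0.01*18.51 = 3.0659


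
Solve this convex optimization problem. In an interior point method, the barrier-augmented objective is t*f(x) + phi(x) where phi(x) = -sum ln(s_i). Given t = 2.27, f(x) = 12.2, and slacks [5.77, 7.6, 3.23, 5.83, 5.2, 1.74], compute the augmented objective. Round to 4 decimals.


Step 1: Compute log-barrier.
ln values: [1.7527, 2.0281, 1.1725, 1.763, 1.6487, 0.5539]
phi = -(1.7527 + 2.0281 + 1.1725 + 1.763 + 1.6487 + 0.5539) = -8.9189
Step 2: Compute augmented objective.
t*f(x) = 2.27*12.2 = 27.694
Total = 27.694 - 8.9189 = 18.7751


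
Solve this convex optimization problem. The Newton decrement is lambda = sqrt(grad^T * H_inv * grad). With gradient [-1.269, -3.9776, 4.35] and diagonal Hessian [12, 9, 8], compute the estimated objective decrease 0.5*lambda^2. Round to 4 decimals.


Step 1: H is diagonal, so H^(-1) * g = [-0.1058, -0.442, 0.5438].
Step 2: g^T H^(-1) g = sum_i g_i^2 / H_ii
  = (-1.269)^2/12 + (-3.9776)^2/9 + (4.35)^2/8
  = 0.1342 + 1.7579 + 2.3653 = 4.2574
Step 3: Objective decrease = 0.5 * g^T H^(-1) g = 2.1287


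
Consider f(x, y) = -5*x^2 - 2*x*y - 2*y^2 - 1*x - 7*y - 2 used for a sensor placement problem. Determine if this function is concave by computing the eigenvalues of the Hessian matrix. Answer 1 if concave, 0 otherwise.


The Hessian of f(x,y) = -5*x^2 - 2*x*y - 2*y^2 - 1*x - 7*y - 2 is:
H = [[-10, -2], [-2, -4]]
Trace = -10 - 4 = -14
Determinant = -10*-4 - (-2)^2 = 36
Discriminant = (-14)^2 - 4*36 = 52.0
Eigenvalues: lambda_1 = -10.6056, lambda_2 = -3.3944
The function is concave.

1


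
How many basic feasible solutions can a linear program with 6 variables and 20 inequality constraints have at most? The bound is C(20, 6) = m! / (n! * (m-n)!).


Each vertex corresponds to some choice of n active constraints out of m, so the number of vertices is at most C(m, n) = m! / (n!(m-n)!).
m = 20, n = 6
Numerator: 20 * 19 * 18 * 17 * 16 * 15
Denominator: 6! = 720
C(20, 6) = 38760


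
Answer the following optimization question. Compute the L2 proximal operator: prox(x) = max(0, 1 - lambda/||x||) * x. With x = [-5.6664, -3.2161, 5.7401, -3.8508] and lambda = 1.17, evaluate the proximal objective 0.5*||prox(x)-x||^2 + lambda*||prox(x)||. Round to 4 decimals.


Step 1: Compute ||x||.
||x|| = 9.4989
Step 2: Compute scaling factor.
scale = max(0, 1 - 1.17/9.4989) = 0.8768
Step 3: prox(x) = [-4.9685, -2.82, 5.0331, -3.3765]
||prox(x)|| = 8.3289
Step 4: Proximal objective.
0.5*||prox-x||^2 = 0.6845
lambda*||prox|| = 9.7448
Total = 10.4292


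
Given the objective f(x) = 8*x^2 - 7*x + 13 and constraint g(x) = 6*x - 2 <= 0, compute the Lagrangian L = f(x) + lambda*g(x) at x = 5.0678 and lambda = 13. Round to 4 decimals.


Step 1: Evaluate f(x).
f(5.0678) = 8*5.0678^2 - 7*5.0678 + 13 = 182.9862
Step 2: Evaluate g(x).
g(5.0678) = 6*5.0678 - 2 = 28.4068
Step 3: Compute Lagrangian.
L = 182.9862 + 13*28.4068 = 552.2746


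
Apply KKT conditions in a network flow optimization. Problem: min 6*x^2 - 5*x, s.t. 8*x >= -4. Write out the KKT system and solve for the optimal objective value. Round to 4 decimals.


Step 1: Try lambda = 0 (constraint inactive).
Stationarity: 2*6*x - 5 = 0
x* = 5/(2*6) = 5/12 = 0.4167 (rounded; the exact value 5/12 is used below)
Check constraint: 8*0.4167 = 3.3336 >= -4 -- satisfied.
Step 2: Compute optimal value.
f(x*) = 6*(5/12)^2 - 5*(5/12) = -1.0417


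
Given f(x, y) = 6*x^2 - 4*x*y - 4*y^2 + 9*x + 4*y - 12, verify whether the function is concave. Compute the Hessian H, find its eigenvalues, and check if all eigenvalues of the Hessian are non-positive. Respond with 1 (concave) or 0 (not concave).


The Hessian of f(x,y) = 6*x^2 - 4*x*y - 4*y^2 + 9*x + 4*y - 12 is:
H = [[12, -4], [-4, -8]]
Trace = 12 - 8 = 4
Determinant = 12*-8 - (-4)^2 = -112
Discriminant = (4)^2 - 4*-112 = 464.0
Eigenvalues: lambda_1 = -8.7703, lambda_2 = 12.7703
The function is not concave.

0


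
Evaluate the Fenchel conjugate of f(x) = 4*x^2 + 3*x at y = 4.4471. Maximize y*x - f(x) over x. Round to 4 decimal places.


f*(y) = sup_x {y*x - a*x^2 - b*x} = sup_x {(y-b)*x - a*x^2}
FOC: (y - b) - 2a*x = 0 => x* = (y - b)/(2a)
x* = (4.4471 - 3)/(2*4) = 0.1809
f*(4.4471) = (y-b)^2/(4a) = (4.4471 - 3)^2/(4*4)
= 2.0941/16 = 0.1309


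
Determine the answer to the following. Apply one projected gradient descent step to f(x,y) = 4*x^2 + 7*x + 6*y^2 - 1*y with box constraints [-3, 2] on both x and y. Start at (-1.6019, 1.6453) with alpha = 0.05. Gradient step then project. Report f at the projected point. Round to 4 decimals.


Step 1: Compute gradient at (-1.6019, 1.6453).
grad_x = 2*4*-1.6019 + 7 = -5.8152
grad_y = 2*6*1.6453 - 1 = 18.7436
Step 2: Gradient step.
x_raw = -1.6019 - 0.05*-5.8152 = -1.3111
y_raw = 1.6453 - 0.05*18.7436 = 0.7081
Step 3: Project onto [-3, 2].
x_proj = clip(-1.3111) = -1.3111
y_proj = clip(0.7081) = 0.7081
Step 4: Evaluate f.
f(-1.3111, 0.7081) = -0.0011


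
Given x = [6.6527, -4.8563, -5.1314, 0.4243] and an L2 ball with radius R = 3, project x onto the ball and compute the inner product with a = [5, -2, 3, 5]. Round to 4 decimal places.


Step 1: Compute ||x|| (intermediates to 6 decimals).
||x|| = sqrt(6.6527^2 + (-4.8563)^2 + (-5.1314)^2 + 0.4243^2) = 9.713566
Step 2: Project.
Since ||x|| > R, scale = R/||x|| = 3/9.713566 = 0.308846, proj(x) = scale * x
proj(x) = [2.05466, -1.499849, -1.584812, 0.131043]
Step 3: Dot product.
a^T * proj(x) = 5*2.05466 - 2*(-1.499849) + 3*(-1.584812) + 5*0.131043 = 9.1738


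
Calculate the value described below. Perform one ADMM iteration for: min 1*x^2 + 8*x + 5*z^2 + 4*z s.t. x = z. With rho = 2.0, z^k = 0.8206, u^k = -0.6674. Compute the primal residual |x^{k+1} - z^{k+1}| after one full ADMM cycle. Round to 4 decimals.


ADMM iteration with rho = 2.0, z^k = 0.8206, u^k = -0.6674
Step 1: x-update.
Minimize 1*x^2 + 8*x + (2.0/2)*(x - 0.8206 - 0.6674)^2
FOC: (2*1 + 2.0)*x = -8 + 2.0*(0.8206 + 0.6674)
x^{k+1} = -1.256
Step 2: z-update.
Minimize 5*z^2 + 4*z + (2.0/2)*(-1.256 - z - 0.6674)^2
FOC: (2*5 + 2.0)*z = -4 + 2.0*(-1.256 - 0.6674)
z^{k+1} = -0.6539
Step 3: u-update.
u^{k+1} = -0.6674 - 1.256 + 0.6539 = -1.2695
Step 4: Primal residual = |-1.256 + 0.6539| = 0.6021


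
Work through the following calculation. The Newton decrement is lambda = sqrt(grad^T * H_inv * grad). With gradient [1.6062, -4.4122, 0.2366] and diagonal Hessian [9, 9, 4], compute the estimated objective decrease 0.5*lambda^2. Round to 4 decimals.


Step 1: H is diagonal, so H^(-1) * g = [0.1785, -0.4902, 0.0592].
Step 2: g^T H^(-1) g = sum_i g_i^2 / H_ii
  = (1.6062)^2/9 + (-4.4122)^2/9 + (0.2366)^2/4
  = 0.2867 + 2.1631 + 0.014 = 2.4637
Step 3: Objective decrease = 0.5 * g^T H^(-1) g = 1.2319


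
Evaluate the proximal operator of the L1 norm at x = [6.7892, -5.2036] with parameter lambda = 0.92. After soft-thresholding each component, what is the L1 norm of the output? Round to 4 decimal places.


Soft-thresholding with lambda = 0.92:
prox(6.7892) = sign(6.7892)*max(|6.7892| - 0.92, 0) = 5.8692
prox(-5.2036) = sign(-5.2036)*max(|-5.2036| - 0.92, 0) = -4.2836
prox(x) = [5.8692, -4.2836]
||prox(x)||_1 = 5.8692 + 4.2836 = 10.1528


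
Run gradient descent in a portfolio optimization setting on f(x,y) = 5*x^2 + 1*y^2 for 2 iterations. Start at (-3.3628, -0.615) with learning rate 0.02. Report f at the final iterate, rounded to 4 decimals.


Gradient descent on f(x,y) = 5*x^2 + 1*y^2.
Starting point: (-3.3628, -0.615), alpha = 0.02
Step 1: grad_x = 2*5*-3.3628 = -33.628, grad_y = 2*1*-0.615 = -1.23
  x_1 = -3.3628 - 0.02*-33.628 = -2.6902
  y_1 = -0.615 - 0.02*-1.23 = -0.5904
Step 2: grad_x = 2*5*-2.6902 = -26.9024, grad_y = 2*1*-0.5904 = -1.1808
  x_2 = -2.6902 - 0.02*-26.9024 = -2.1522
  y_2 = -0.5904 - 0.02*-1.1808 = -0.5668
f(-2.1522, -0.5668) = 5*(-2.1522)^2 + 1*(-0.5668)^2 = 23.4809


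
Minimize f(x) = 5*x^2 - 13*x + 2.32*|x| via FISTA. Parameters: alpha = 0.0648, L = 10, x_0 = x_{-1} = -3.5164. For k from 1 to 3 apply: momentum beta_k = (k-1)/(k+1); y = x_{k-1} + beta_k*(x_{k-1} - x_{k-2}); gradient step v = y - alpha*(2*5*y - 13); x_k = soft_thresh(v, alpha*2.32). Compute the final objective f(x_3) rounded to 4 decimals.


FISTA on f(x) = 5*x^2 - 13*x + 2.32*|x|
L = 10, alpha = 0.0648
Iteration 1: beta = 0.0, y = -3.5164 + 0.0*(-3.5164 + 3.5164) = -3.5164
  grad(y) = -48.164, v = y - alpha*grad = -0.3954
  prox(v) = soft_thresh(-0.3954, 0.1503) = -0.245
Iteration 2: beta = 0.3333, y = -0.245 + 0.3333*(-0.245 + 3.5164) = 0.8454
  grad(y) = -4.5458, v = y - alpha*grad = 1.14
  prox(v) = soft_thresh(1.14, 0.1503) = 0.9897
Iteration 3: beta = 0.5, y = 0.9897 + 0.5*(0.9897 + 0.245) = 1.607
  grad(y) = 3.0699, v = y - alpha*grad = 1.4081
  prox(v) = soft_thresh(1.4081, 0.1503) = 1.2577
f(x_3) = 5*1.2577^2 - 13*1.2577 + 2.32*|1.2577| = -5.5231


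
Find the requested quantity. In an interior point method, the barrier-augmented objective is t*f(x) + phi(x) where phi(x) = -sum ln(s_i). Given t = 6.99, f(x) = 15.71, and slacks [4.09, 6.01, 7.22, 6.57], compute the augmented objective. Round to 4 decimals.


Step 1: Compute log-barrier.
ln values: [1.4085, 1.7934, 1.9769, 1.8825]
phi = -(1.4085 + 1.7934 + 1.9769 + 1.8825) = -7.0613
Step 2: Compute augmented objective.
t*f(x) = 6.99*15.71 = 109.8129
Total = 109.8129 - 7.0613 = 102.7516


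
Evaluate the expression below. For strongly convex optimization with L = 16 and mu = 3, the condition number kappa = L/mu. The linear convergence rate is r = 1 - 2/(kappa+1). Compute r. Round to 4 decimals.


Step 1: Compute the condition number.
kappa = L/mu = 16/3 = 5.3333
Step 2: Compute the convergence rate.
r = 1 - 2/(kappa + 1) = 1 - 2*mu/(L + mu) = (L - mu)/(L + mu) = 13/19 = 0.6842


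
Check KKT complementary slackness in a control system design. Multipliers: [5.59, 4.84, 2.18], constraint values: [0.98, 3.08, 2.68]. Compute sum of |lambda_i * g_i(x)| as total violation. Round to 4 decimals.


KKT complementary slackness check:
lambda_1 * g_1 = 5.59 * 0.98 = 5.4782
lambda_2 * g_2 = 4.84 * 3.08 = 14.9072
lambda_3 * g_3 = 2.18 * 2.68 = 5.8424
Total violation = 5.4782 + 14.9072 + 5.8424 = 26.2278


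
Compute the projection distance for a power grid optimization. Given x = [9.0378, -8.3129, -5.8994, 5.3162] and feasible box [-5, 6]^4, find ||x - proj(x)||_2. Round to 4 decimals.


Project each component onto [-5, 6].
clip(9.0378) = 6.0, clip(-8.3129) = -5.0, clip(-5.8994) = -5.0, clip(5.3162) = 5.3162
Projection = [6.0, -5.0, -5.0, 5.3162]
Squared diffs: [9.2282, 10.9753, 0.8089, 0.0]
Distance = sqrt(21.0124) = 4.5839


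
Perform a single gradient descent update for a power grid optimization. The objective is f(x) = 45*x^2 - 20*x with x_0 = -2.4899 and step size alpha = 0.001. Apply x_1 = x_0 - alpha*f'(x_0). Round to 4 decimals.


We compute the gradient at x_0 and apply the update.
f'(x) = 90*x - 20
f'(-2.4899) = 90*-2.4899 - 20 = -244.091
x_1 = -2.4899 - 0.001*-244.091 = -2.2458


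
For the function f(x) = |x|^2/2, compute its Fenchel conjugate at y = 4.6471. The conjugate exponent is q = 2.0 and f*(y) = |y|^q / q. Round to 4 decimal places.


The conjugate exponent q satisfies 1/p + 1/q = 1.
p = 2, so q = 2/(2 - 1) = 2.0
|y|^q = 4.6471^2.0 = 21.5955
f*(4.6471) = 21.5955 / 2.0 = 10.7978


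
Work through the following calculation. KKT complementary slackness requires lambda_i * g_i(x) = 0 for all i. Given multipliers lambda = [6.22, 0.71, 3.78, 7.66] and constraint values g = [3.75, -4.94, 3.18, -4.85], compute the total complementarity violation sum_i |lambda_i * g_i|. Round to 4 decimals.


KKT complementary slackness check:
lambda_1 * g_1 = 6.22 * 3.75 = 23.325
lambda_2 * g_2 = 0.71 * -4.94 = -3.5074
lambda_3 * g_3 = 3.78 * 3.18 = 12.0204
lambda_4 * g_4 = 7.66 * -4.85 = -37.151
Total violation = 23.325 + 3.5074 + 12.0204 + 37.151 = 76.0038


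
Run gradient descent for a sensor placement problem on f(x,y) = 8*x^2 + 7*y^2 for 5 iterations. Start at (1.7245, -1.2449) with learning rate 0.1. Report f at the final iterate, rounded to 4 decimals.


Gradient descent on f(x,y) = 8*x^2 + 7*y^2.
Starting point: (1.7245, -1.2449), alpha = 0.1
Step 1: grad_x = 2*8*1.7245 = 27.592, grad_y = 2*7*-1.2449 = -17.4286
  x_1 = 1.7245 - 0.1*27.592 = -1.0347
  y_1 = -1.2449 - 0.1*-17.4286 = 0.498
Step 2: grad_x = 2*8*-1.0347 = -16.5552, grad_y = 2*7*0.498 = 6.9714
  x_2 = -1.0347 - 0.1*-16.5552 = 0.6208
  y_2 = 0.498 - 0.1*6.9714 = -0.1992
Step 3: grad_x = 2*8*0.6208 = 9.9331, grad_y = 2*7*-0.1992 = -2.7886
  x_3 = 0.6208 - 0.1*9.9331 = -0.3725
  y_3 = -0.1992 - 0.1*-2.7886 = 0.0797
Step 4: grad_x = 2*8*-0.3725 = -5.9599, grad_y = 2*7*0.0797 = 1.1154
  x_4 = -0.3725 - 0.1*-5.9599 = 0.2235
  y_4 = 0.0797 - 0.1*1.1154 = -0.0319
Step 5: grad_x = 2*8*0.2235 = 3.5759, grad_y = 2*7*-0.0319 = -0.4462
  x_5 = 0.2235 - 0.1*3.5759 = -0.1341
  y_5 = -0.0319 - 0.1*-0.4462 = 0.0127
f(-0.1341, 0.0127) = 8*(-0.1341)^2 + 7*0.0127^2 = 0.145


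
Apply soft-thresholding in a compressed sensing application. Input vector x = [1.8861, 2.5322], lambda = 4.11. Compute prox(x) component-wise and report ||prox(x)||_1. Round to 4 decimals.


Soft-thresholding with lambda = 4.11:
prox(1.8861) = sign(1.8861)*max(|1.8861| - 4.11, 0) = 0.0
prox(2.5322) = sign(2.5322)*max(|2.5322| - 4.11, 0) = 0.0
prox(x) = [0.0, 0.0]
||prox(x)||_1 = 0.0 + 0.0 = 0.0


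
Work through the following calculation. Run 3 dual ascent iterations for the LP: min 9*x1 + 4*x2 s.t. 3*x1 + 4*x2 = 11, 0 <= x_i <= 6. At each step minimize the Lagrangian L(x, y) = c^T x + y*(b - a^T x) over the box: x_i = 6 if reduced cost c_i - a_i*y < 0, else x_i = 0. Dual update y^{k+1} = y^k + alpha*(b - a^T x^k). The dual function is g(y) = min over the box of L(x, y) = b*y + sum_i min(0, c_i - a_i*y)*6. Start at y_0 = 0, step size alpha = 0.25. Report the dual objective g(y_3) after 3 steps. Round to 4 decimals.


Dual ascent for LP: min 9*x1 + 4*x2, 3*x1 + 4*x2 = 11, 0 <= x_i <= 6
Step 1: y^k = 0.0, reduced costs: (9.0, 4.0)
  x^k = (0.0, 0.0), subgradient = b - a^T x = 11.0
  y^{k+1} = 0.0 + 0.25*11.0 = 2.75
Step 2: y^k = 2.75, reduced costs: (0.75, -7.0)
  x^k = (0.0, 6.0), subgradient = b - a^T x = -13.0
  y^{k+1} = 2.75 + 0.25*-13.0 = -0.5
Step 3: y^k = -0.5, reduced costs: (10.5, 6.0)
  x^k = (0.0, 0.0), subgradient = b - a^T x = 11.0
  y^{k+1} = -0.5 + 0.25*11.0 = 2.25
Dual objective at y_3 = 2.25: reduced costs (2.25, -5.0), box minimizer x = (0.0, 6.0)
g(y_3) = b*y + (c1 - a1*y)*x1 + (c2 - a2*y)*x2 = 11*2.25 + 2.25*0.0 + (-5.0)*6.0 = 24.75 + 0.0 - 30.0 = -5.25


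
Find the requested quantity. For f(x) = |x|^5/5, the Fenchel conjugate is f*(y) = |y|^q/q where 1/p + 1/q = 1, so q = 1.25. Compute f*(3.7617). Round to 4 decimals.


The conjugate exponent q satisfies 1/p + 1/q = 1.
p = 5, so q = 5/(5 - 1) = 1.25
|y|^q = 3.7617^1.25 = 5.2388
f*(3.7617) = 5.2388 / 1.25 = 4.191


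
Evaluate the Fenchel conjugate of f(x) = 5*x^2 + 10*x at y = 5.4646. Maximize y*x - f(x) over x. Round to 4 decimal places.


f*(y) = sup_x {y*x - a*x^2 - b*x} = sup_x {(y-b)*x - a*x^2}
FOC: (y - b) - 2a*x = 0 => x* = (y - b)/(2a)
x* = (5.4646 - 10)/(2*5) = -0.4535
f*(5.4646) = (y-b)^2/(4a) = (5.4646 - 10)^2/(4*5)
= 20.5699/20 = 1.0285


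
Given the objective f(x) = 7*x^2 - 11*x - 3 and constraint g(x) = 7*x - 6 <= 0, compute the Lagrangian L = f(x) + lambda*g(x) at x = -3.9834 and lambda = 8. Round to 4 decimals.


Step 1: Evaluate f(x).
f(-3.9834) = 7*(-3.9834)^2 - 11*(-3.9834) - 3 = 151.8897
Step 2: Evaluate g(x).
g(-3.9834) = 7*-3.9834 - 6 = -33.8838
Step 3: Compute Lagrangian.
L = 151.8897 + 8*-33.8838 = -119.1807


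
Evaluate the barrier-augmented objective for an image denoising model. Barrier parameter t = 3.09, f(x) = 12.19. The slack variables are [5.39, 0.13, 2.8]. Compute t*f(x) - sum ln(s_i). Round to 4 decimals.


Step 1: Compute log-barrier.
ln values: [1.6845, -2.0402, 1.0296]
phi = -(1.6845 - 2.0402 + 1.0296) = -0.6739
Step 2: Compute augmented objective.
t*f(x) = 3.09*12.19 = 37.6671
Total = 37.6671 - 0.6739 = 36.9932


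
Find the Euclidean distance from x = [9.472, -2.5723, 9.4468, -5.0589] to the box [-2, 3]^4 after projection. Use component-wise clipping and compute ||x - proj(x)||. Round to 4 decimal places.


Project each component onto [-2, 3].
clip(9.472) = 3.0, clip(-2.5723) = -2.0, clip(9.4468) = 3.0, clip(-5.0589) = -2.0
Projection = [3.0, -2.0, 3.0, -2.0]
Squared diffs: [41.8868, 0.3275, 41.5612, 9.3569]
Distance = sqrt(93.1324) = 9.6505


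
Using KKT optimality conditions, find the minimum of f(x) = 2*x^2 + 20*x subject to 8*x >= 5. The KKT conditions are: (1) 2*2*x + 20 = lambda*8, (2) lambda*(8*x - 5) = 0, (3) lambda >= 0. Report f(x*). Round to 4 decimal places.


Step 1: Try lambda = 0 (constraint inactive).
x_unc = -20/(2*2) = -5.0
Check: 8*-5.0 = -40.0 < 5 -- violated!
Step 2: Constraint must be active: 8*x = 5
x* = 5/8 = 0.625
lambda = (2*2*0.625 + 20)/8 = 2.8125
Step 3: Compute optimal value.
f(x*) = 2*0.625^2 + 20*0.625 = 13.2813


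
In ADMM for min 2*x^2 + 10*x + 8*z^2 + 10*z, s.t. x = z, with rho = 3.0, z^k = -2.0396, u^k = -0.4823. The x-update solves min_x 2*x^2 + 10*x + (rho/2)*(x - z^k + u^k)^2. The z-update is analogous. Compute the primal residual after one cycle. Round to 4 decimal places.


ADMM iteration with rho = 3.0, z^k = -2.0396, u^k = -0.4823
Step 1: x-update.
Minimize 2*x^2 + 10*x + (3.0/2)*(x + 2.0396 - 0.4823)^2
FOC: (2*2 + 3.0)*x = -10 + 3.0*(-2.0396 + 0.4823)
x^{k+1} = -2.096
Step 2: z-update.
Minimize 8*z^2 + 10*z + (3.0/2)*(-2.096 - z - 0.4823)^2
FOC: (2*8 + 3.0)*z = -10 + 3.0*(-2.096 - 0.4823)
z^{k+1} = -0.9334
Step 3: u-update.
u^{k+1} = -0.4823 - 2.096 + 0.9334 = -1.6449
Step 4: Primal residual = |-2.096 + 0.9334| = 1.1626


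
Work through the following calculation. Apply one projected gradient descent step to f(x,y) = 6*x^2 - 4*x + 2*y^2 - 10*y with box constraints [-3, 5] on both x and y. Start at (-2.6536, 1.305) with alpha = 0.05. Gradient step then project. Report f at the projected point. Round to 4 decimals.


Step 1: Compute gradient at (-2.6536, 1.305).
grad_x = 2*6*-2.6536 - 4 = -35.8432
grad_y = 2*2*1.305 - 10 = -4.78
Step 2: Gradient step.
x_raw = -2.6536 - 0.05*-35.8432 = -0.8614
y_raw = 1.305 - 0.05*-4.78 = 1.544
Step 3: Project onto [-3, 5].
x_proj = clip(-0.8614) = -0.8614
y_proj = clip(1.544) = 1.544
Step 4: Evaluate f.
f(-0.8614, 1.544) = -2.7739


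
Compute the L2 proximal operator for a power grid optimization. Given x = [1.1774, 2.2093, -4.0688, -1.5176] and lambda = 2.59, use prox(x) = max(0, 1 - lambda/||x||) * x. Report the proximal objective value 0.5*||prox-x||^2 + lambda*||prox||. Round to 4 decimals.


Step 1: Compute ||x||.
||x|| = 5.0125
Step 2: Compute scaling factor.
scale = max(0, 1 - 2.59/5.0125) = 0.4833
Step 3: prox(x) = [0.569, 1.0677, -1.9664, -0.7334]
||prox(x)|| = 2.4225
Step 4: Proximal objective.
0.5*||prox-x||^2 = 3.3541
lambda*||prox|| = 6.2743
Total = 9.6284


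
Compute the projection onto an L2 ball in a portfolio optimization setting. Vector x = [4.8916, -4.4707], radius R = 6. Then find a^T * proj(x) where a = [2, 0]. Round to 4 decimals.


Step 1: Compute ||x|| (intermediates to 6 decimals).
||x|| = sqrt(4.8916^2 + (-4.4707)^2) = 6.626833
Step 2: Project.
Since ||x|| > R, scale = R/||x|| = 6/6.626833 = 0.90541, proj(x) = scale * x
proj(x) = [4.428904, -4.047816]
Step 3: Dot product.
a^T * proj(x) = 2*4.428904 + 0*(-4.047816) = 8.8578


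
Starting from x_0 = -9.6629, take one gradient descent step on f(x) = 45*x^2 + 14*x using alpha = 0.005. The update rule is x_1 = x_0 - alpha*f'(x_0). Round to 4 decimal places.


We compute the gradient at x_0 and apply the update.
f'(x) = 90*x + 14
f'(-9.6629) = 90*-9.6629 + 14 = -855.661
x_1 = -9.6629 - 0.005*-855.661 = -5.3846


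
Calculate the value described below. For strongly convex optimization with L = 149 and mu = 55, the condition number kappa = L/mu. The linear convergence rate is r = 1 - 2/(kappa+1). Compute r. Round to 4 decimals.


Step 1: Compute the condition number.
kappa = L/mu = 149/55 = 2.7091
Step 2: Compute the convergence rate.
r = 1 - 2/(kappa + 1) = 1 - 2*mu/(L + mu) = (L - mu)/(L + mu) = 94/204 = 0.4608


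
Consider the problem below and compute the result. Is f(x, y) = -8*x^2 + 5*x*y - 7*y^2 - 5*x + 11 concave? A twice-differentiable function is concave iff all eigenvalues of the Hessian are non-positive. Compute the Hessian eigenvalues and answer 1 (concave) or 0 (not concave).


The Hessian of f(x,y) = -8*x^2 + 5*x*y - 7*y^2 - 5*x + 11 is:
H = [[-16, 5], [5, -14]]
Trace = -16 - 14 = -30
Determinant = -16*-14 - (5)^2 = 199
Discriminant = (-30)^2 - 4*199 = 104.0
Eigenvalues: lambda_1 = -20.099, lambda_2 = -9.901
The function is concave.

1


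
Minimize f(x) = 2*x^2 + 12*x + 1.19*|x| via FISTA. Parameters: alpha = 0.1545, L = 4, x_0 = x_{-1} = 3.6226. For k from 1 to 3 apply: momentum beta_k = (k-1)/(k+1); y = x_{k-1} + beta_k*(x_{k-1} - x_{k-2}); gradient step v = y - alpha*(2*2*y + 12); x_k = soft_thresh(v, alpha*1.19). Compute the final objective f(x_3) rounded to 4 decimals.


FISTA on f(x) = 2*x^2 + 12*x + 1.19*|x|
L = 4, alpha = 0.1545
Iteration 1: beta = 0.0, y = 3.6226 + 0.0*(3.6226 - 3.6226) = 3.6226
  grad(y) = 26.4904, v = y - alpha*grad = -0.4702
  prox(v) = soft_thresh(-0.4702, 0.1839) = -0.2863
Iteration 2: beta = 0.3333, y = -0.2863 + 0.3333*(-0.2863 - 3.6226) = -1.5893
  grad(y) = 5.6429, v = y - alpha*grad = -2.4611
  prox(v) = soft_thresh(-2.4611, 0.1839) = -2.2773
Iteration 3: beta = 0.5, y = -2.2773 + 0.5*(-2.2773 + 0.2863) = -3.2727
  grad(y) = -1.0909, v = y - alpha*grad = -3.1042
  prox(v) = soft_thresh(-3.1042, 0.1839) = -2.9203
f(x_3) = 2*(-2.9203)^2 + 12*(-2.9203) + 1.19*|-2.9203| = -14.5121


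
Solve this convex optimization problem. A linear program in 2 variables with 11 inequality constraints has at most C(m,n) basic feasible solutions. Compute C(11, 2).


Each vertex corresponds to some choice of n active constraints out of m, so the number of vertices is at most C(m, n) = m! / (n!(m-n)!).
m = 11, n = 2
Numerator: 11 * 10
Denominator: 2! = 2
C(11, 2) = 55


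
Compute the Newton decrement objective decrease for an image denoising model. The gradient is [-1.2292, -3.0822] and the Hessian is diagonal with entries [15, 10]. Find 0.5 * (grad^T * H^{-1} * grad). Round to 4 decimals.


Step 1: H is diagonal, so H^(-1) * g = [-0.0819, -0.3082].
Step 2: g^T H^(-1) g = sum_i g_i^2 / H_ii
  = (-1.2292)^2/15 + (-3.0822)^2/10
  = 0.1007 + 0.95 = 1.0507
Step 3: Objective decrease = 0.5 * g^T H^(-1) g = 0.5254


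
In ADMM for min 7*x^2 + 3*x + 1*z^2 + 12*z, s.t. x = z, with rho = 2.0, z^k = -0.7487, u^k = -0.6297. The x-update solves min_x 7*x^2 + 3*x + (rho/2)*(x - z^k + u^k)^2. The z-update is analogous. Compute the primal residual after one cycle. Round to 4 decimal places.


ADMM iteration with rho = 2.0, z^k = -0.7487, u^k = -0.6297
Step 1: x-update.
Minimize 7*x^2 + 3*x + (2.0/2)*(x + 0.7487 - 0.6297)^2
FOC: (2*7 + 2.0)*x = -3 + 2.0*(-0.7487 + 0.6297)
x^{k+1} = -0.2024
Step 2: z-update.
Minimize 1*z^2 + 12*z + (2.0/2)*(-0.2024 - z - 0.6297)^2
FOC: (2*1 + 2.0)*z = -12 + 2.0*(-0.2024 - 0.6297)
z^{k+1} = -3.416
Step 3: u-update.
u^{k+1} = -0.6297 - 0.2024 + 3.416 = 2.584
Step 4: Primal residual = |-0.2024 + 3.416| = 3.2137


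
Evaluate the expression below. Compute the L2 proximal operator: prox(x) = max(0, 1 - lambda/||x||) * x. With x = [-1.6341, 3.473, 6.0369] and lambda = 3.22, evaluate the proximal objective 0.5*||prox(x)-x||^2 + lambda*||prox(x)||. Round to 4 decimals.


Step 1: Compute ||x||.
||x|| = 7.1538
Step 2: Compute scaling factor.
scale = max(0, 1 - 3.22/7.1538) = 0.5499
Step 3: prox(x) = [-0.8986, 1.9098, 3.3196]
||prox(x)|| = 3.9338
Step 4: Proximal objective.
0.5*||prox-x||^2 = 5.1842
lambda*||prox|| = 12.6668
Total = 17.8509


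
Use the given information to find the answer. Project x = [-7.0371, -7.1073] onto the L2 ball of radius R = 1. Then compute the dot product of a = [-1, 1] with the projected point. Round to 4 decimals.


Step 1: Compute ||x|| (intermediates to 6 decimals).
||x|| = sqrt((-7.0371)^2 + (-7.1073)^2) = 10.001724
Step 2: Project.
Since ||x|| > R, scale = R/||x|| = 1/10.001724 = 0.099983, proj(x) = scale * x
proj(x) = [-0.70359, -0.710609]
Step 3: Dot product.
a^T * proj(x) = -1*(-0.70359) + 1*(-0.710609) = -0.007


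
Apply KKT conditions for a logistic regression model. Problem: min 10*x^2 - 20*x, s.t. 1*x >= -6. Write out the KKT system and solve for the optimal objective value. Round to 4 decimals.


Step 1: Try lambda = 0 (constraint inactive).
Stationarity: 2*10*x - 20 = 0
x* = 20/(2*10) = 1.0
Check constraint: 1*1.0 = 1.0 >= -6 -- satisfied.
Step 2: Compute optimal value.
f(x*) = 10*1.0^2 - 20*1.0 = -10.0
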